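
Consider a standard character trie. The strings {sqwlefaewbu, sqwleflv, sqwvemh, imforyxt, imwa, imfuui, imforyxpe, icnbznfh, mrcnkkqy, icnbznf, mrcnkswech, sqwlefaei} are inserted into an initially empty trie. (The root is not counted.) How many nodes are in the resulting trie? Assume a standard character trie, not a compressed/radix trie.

53

For each word, the new-node count is its length minus the longest prefix already in the trie:
  "sqwlefaewbu" → 11 new (s, q, w, l, e, f, a, e, w, b, u)
  "sqwleflv" → prefix "sqwlef" already present; 2 new (l, v)
  "sqwvemh" → prefix "sqw" already present; 4 new (v, e, m, h)
  "imforyxt" → 8 new (i, m, f, o, r, y, x, t)
  "imwa" → prefix "im" already present; 2 new (w, a)
  "imfuui" → prefix "imf" already present; 3 new (u, u, i)
  "imforyxpe" → prefix "imforyx" already present; 2 new (p, e)
  "icnbznfh" → prefix "i" already present; 7 new (c, n, b, z, n, f, h)
  "mrcnkkqy" → 8 new (m, r, c, n, k, k, q, y)
  "icnbznf" → prefix "icnbznf" already present; 0 new (none)
  "mrcnkswech" → prefix "mrcnk" already present; 5 new (s, w, e, c, h)
  "sqwlefaei" → prefix "sqwlefae" already present; 1 new (i)
Total nodes = 11 + 2 + 4 + 8 + 2 + 3 + 2 + 7 + 8 + 0 + 5 + 1 = 53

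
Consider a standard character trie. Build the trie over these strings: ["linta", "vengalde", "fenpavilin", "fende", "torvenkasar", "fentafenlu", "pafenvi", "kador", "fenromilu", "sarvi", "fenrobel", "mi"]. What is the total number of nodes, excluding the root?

71

For each word, the new-node count is its length minus the longest prefix already in the trie:
  "linta" → 5 new (l, i, n, t, a)
  "vengalde" → 8 new (v, e, n, g, a, l, d, e)
  "fenpavilin" → 10 new (f, e, n, p, a, v, i, l, i, n)
  "fende" → prefix "fen" already present; 2 new (d, e)
  "torvenkasar" → 11 new (t, o, r, v, e, n, k, a, s, a, r)
  "fentafenlu" → prefix "fen" already present; 7 new (t, a, f, e, n, l, u)
  "pafenvi" → 7 new (p, a, f, e, n, v, i)
  "kador" → 5 new (k, a, d, o, r)
  "fenromilu" → prefix "fen" already present; 6 new (r, o, m, i, l, u)
  "sarvi" → 5 new (s, a, r, v, i)
  "fenrobel" → prefix "fenro" already present; 3 new (b, e, l)
  "mi" → 2 new (m, i)
Total nodes = 5 + 8 + 10 + 2 + 11 + 7 + 7 + 5 + 6 + 5 + 3 + 2 = 71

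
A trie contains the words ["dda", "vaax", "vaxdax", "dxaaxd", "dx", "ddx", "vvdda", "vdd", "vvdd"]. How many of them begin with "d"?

4

Traverse to the node for "d", then collect every word in that subtree.
Words under "d": dda, ddx, dx, dxaaxd
Count: 4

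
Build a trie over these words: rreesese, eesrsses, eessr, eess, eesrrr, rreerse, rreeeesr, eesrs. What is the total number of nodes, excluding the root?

27

Trace insertions, counting only characters that open a new branch:
  "rreesese" → 8 new (r, r, e, e, s, e, s, e)
  "eesrsses" → 8 new (e, e, s, r, s, s, e, s)
  "eessr" → prefix "ees" already present; 2 new (s, r)
  "eess" → prefix "eess" already present; 0 new (none)
  "eesrrr" → prefix "eesr" already present; 2 new (r, r)
  "rreerse" → prefix "rree" already present; 3 new (r, s, e)
  "rreeeesr" → prefix "rree" already present; 4 new (e, e, s, r)
  "eesrs" → prefix "eesrs" already present; 0 new (none)
Total nodes = 8 + 8 + 2 + 0 + 2 + 3 + 4 + 0 = 27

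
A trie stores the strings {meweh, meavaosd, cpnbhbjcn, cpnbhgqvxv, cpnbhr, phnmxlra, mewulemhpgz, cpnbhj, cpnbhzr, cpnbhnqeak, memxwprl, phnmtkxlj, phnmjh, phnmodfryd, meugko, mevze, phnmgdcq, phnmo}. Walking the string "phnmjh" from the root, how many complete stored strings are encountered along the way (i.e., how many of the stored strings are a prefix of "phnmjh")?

Walk "phnmjh" from the root; an end-of-word marker is hit whenever a stored word is a prefix of "phnmjh".
Prefixes of the query that are stored words: "phnmjh"
Count: 1

1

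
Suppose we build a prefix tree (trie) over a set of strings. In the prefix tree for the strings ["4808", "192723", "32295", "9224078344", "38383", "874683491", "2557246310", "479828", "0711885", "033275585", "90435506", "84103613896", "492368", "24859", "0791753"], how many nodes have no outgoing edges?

A leaf is a node with no children — equivalently, the end of a word that is not a proper prefix of any other stored word.
Those words: "033275585", "0711885", "0791753", "192723", "24859", "2557246310", "32295", "38383", "479828", "4808", "492368", "84103613896", "874683491", "90435506", "9224078344"
Leaf count: 15

15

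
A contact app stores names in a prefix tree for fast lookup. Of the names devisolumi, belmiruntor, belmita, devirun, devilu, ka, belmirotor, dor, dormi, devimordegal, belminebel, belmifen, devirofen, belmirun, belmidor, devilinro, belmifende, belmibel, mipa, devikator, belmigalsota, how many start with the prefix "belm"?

10

Traverse to the node for "belm", then collect every word in that subtree.
Matches: "belmibel", "belmidor", "belmifen", "belmifende", "belmigalsota", "belminebel", "belmirotor", "belmirun", "belmiruntor", "belmita"
Count: 10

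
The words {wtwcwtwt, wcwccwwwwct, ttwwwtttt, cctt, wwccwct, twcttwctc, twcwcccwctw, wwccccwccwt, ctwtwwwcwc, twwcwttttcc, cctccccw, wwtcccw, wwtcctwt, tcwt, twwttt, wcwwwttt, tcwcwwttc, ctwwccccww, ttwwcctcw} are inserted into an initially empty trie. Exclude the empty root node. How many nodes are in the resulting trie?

120

Insert word by word; a character creates a node only if that edge doesn't already exist:
  "wtwcwtwt" → 8 new (w, t, w, c, w, t, w, t)
  "wcwccwwwwct" → prefix "w" already present; 10 new (c, w, c, c, w, w, w, w, c, t)
  "ttwwwtttt" → 9 new (t, t, w, w, w, t, t, t, t)
  "cctt" → 4 new (c, c, t, t)
  "wwccwct" → prefix "w" already present; 6 new (w, c, c, w, c, t)
  "twcttwctc" → prefix "t" already present; 8 new (w, c, t, t, w, c, t, c)
  "twcwcccwctw" → prefix "twc" already present; 8 new (w, c, c, c, w, c, t, w)
  "wwccccwccwt" → prefix "wwcc" already present; 7 new (c, c, w, c, c, w, t)
  "ctwtwwwcwc" → prefix "c" already present; 9 new (t, w, t, w, w, w, c, w, c)
  "twwcwttttcc" → prefix "tw" already present; 9 new (w, c, w, t, t, t, t, c, c)
  "cctccccw" → prefix "cct" already present; 5 new (c, c, c, c, w)
  "wwtcccw" → prefix "ww" already present; 5 new (t, c, c, c, w)
  "wwtcctwt" → prefix "wwtcc" already present; 3 new (t, w, t)
  "tcwt" → prefix "t" already present; 3 new (c, w, t)
  "twwttt" → prefix "tww" already present; 3 new (t, t, t)
  "wcwwwttt" → prefix "wcw" already present; 5 new (w, w, t, t, t)
  "tcwcwwttc" → prefix "tcw" already present; 6 new (c, w, w, t, t, c)
  "ctwwccccww" → prefix "ctw" already present; 7 new (w, c, c, c, c, w, w)
  "ttwwcctcw" → prefix "ttww" already present; 5 new (c, c, t, c, w)
Total nodes = 8 + 10 + 9 + 4 + 6 + 8 + 8 + 7 + 9 + 9 + 5 + 5 + 3 + 3 + 3 + 5 + 6 + 7 + 5 = 120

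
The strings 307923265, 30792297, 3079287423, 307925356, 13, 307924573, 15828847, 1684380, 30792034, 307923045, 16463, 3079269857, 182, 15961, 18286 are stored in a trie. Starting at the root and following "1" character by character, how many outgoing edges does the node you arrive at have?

4

Walk "1" from the root, arriving at one node.
Distinct next characters after "1": 3, 5, 6, 8.
That node has 4 child edges.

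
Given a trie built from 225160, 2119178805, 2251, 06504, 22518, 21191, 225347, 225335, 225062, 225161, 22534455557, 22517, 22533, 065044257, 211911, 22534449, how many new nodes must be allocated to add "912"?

3

Nothing in the trie begins with "9"; the whole of "912" is new.
3 − 0 = 3 new nodes.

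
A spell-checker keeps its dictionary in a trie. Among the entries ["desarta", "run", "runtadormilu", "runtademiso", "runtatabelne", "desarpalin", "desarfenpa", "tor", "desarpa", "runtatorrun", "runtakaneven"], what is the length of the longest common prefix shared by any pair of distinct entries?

7

The deepest shared node is where two words last agree before diverging.
e.g. "desarpa" and "desarpalin" share the prefix "desarpa" of length 7; no pair shares a longer one.
Longest shared-prefix length: 7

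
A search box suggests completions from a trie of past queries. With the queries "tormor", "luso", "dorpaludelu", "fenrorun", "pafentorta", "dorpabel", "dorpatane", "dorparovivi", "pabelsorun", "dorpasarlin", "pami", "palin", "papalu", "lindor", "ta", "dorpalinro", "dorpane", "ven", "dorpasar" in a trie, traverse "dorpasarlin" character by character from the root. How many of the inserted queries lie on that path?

Check each prefix of "dorpasarlin" against the stored set — each match is an end-marker on the path.
Prefixes of the query that are stored words: "dorpasar", "dorpasarlin"
Count: 2

2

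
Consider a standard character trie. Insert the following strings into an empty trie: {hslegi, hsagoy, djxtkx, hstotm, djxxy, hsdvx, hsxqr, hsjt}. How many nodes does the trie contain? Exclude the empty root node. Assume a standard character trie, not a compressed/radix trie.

30

Trie structure (* marks end of a word):
(root)
├─ d
│  └─ j
│     └─ x
│        ├─ t
│        │  └─ k
│        │     └─ x *
│        └─ x
│           └─ y *
└─ h
   └─ s
      ├─ a
      │  └─ g
      │     └─ o
      │        └─ y *
      ├─ d
      │  └─ v
      │     └─ x *
      ├─ j
      │  └─ t *
      ├─ l
      │  └─ e
      │     └─ g
      │        └─ i *
      ├─ t
      │  └─ o
      │     └─ t
      │        └─ m *
      └─ x
         └─ q
            └─ r *
Counting every labelled node above: 30.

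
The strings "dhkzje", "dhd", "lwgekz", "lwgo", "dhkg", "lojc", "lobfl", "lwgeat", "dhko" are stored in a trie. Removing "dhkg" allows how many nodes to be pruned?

Walk "dhkg" from the leaf back toward the root, removing each node that no remaining word uses.
The suffix "g" (1 node) is used only by "dhkg"; the node for "dhk" still has the child "z", so pruning stops there.
Nodes removed: 1

1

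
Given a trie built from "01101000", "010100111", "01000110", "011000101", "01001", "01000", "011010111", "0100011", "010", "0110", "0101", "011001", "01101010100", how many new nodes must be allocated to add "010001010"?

3

"010001" is already a path in the trie; the remaining "010" must be added.
New nodes needed: |"010001010"| − 6 = 9 − 6 = 3.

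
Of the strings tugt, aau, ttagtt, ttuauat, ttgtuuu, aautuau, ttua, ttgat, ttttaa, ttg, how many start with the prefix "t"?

8

Traverse to the node for "t", then collect every word in that subtree.
Matches: "ttagtt", "ttg", "ttgat", "ttgtuuu", "ttttaa", "ttua", "ttuauat", "tugt"
Count: 8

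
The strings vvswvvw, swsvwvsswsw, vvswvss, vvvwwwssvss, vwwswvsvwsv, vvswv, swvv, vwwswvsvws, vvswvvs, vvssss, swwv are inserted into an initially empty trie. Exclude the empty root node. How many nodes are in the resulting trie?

For each word, the new-node count is its length minus the longest prefix already in the trie:
  "vvswvvw" → 7 new (v, v, s, w, v, v, w)
  "swsvwvsswsw" → 11 new (s, w, s, v, w, v, s, s, w, s, w)
  "vvswvss" → prefix "vvswv" already present; 2 new (s, s)
  "vvvwwwssvss" → prefix "vv" already present; 9 new (v, w, w, w, s, s, v, s, s)
  "vwwswvsvwsv" → prefix "v" already present; 10 new (w, w, s, w, v, s, v, w, s, v)
  "vvswv" → prefix "vvswv" already present; 0 new (none)
  "swvv" → prefix "sw" already present; 2 new (v, v)
  "vwwswvsvws" → prefix "vwwswvsvws" already present; 0 new (none)
  "vvswvvs" → prefix "vvswvv" already present; 1 new (s)
  "vvssss" → prefix "vvs" already present; 3 new (s, s, s)
  "swwv" → prefix "sw" already present; 2 new (w, v)
Total nodes = 7 + 11 + 2 + 9 + 10 + 0 + 2 + 0 + 1 + 3 + 2 = 47

47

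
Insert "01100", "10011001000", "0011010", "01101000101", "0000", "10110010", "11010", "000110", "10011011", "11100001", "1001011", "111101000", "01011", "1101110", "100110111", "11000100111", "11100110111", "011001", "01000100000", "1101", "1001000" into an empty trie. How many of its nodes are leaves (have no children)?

18

Leaves are exactly the stored words that no other stored word extends.
Those words: "0000", "000110", "0011010", "01000100000", "01011", "011001", "01101000101", "1001000", "1001011", "10011001000", "100110111", "10110010", "11000100111", "11010", "1101110", "11100001", "11100110111", "111101000"
Leaf count: 18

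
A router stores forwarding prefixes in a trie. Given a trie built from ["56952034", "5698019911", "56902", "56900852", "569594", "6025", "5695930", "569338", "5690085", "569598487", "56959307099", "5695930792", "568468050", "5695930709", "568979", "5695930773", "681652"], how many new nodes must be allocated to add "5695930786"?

2

"56959307" is already a path in the trie; the remaining "86" must be added.
New nodes needed: |"5695930786"| − 8 = 10 − 8 = 2.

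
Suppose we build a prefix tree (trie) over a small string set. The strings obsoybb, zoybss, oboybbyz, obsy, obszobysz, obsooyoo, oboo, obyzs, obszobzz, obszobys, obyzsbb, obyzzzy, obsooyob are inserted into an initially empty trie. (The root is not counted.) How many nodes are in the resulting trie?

42

Insert word by word; a character creates a node only if that edge doesn't already exist:
  "obsoybb" → 7 new (o, b, s, o, y, b, b)
  "zoybss" → 6 new (z, o, y, b, s, s)
  "oboybbyz" → prefix "ob" already present; 6 new (o, y, b, b, y, z)
  "obsy" → prefix "obs" already present; 1 new (y)
  "obszobysz" → prefix "obs" already present; 6 new (z, o, b, y, s, z)
  "obsooyoo" → prefix "obso" already present; 4 new (o, y, o, o)
  "oboo" → prefix "obo" already present; 1 new (o)
  "obyzs" → prefix "ob" already present; 3 new (y, z, s)
  "obszobzz" → prefix "obszob" already present; 2 new (z, z)
  "obszobys" → prefix "obszobys" already present; 0 new (none)
  "obyzsbb" → prefix "obyzs" already present; 2 new (b, b)
  "obyzzzy" → prefix "obyz" already present; 3 new (z, z, y)
  "obsooyob" → prefix "obsooyo" already present; 1 new (b)
Total nodes = 7 + 6 + 6 + 1 + 6 + 4 + 1 + 3 + 2 + 0 + 2 + 3 + 1 = 42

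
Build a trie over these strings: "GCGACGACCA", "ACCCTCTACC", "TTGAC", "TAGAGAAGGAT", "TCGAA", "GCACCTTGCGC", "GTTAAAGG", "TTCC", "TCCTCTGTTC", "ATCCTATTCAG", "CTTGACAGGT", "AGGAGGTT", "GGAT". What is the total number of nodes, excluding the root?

95

For each word, the new-node count is its length minus the longest prefix already in the trie:
  "GCGACGACCA" → 10 new (G, C, G, A, C, G, A, C, C, A)
  "ACCCTCTACC" → 10 new (A, C, C, C, T, C, T, A, C, C)
  "TTGAC" → 5 new (T, T, G, A, C)
  "TAGAGAAGGAT" → prefix "T" already present; 10 new (A, G, A, G, A, A, G, G, A, T)
  "TCGAA" → prefix "T" already present; 4 new (C, G, A, A)
  "GCACCTTGCGC" → prefix "GC" already present; 9 new (A, C, C, T, T, G, C, G, C)
  "GTTAAAGG" → prefix "G" already present; 7 new (T, T, A, A, A, G, G)
  "TTCC" → prefix "TT" already present; 2 new (C, C)
  "TCCTCTGTTC" → prefix "TC" already present; 8 new (C, T, C, T, G, T, T, C)
  "ATCCTATTCAG" → prefix "A" already present; 10 new (T, C, C, T, A, T, T, C, A, G)
  "CTTGACAGGT" → 10 new (C, T, T, G, A, C, A, G, G, T)
  "AGGAGGTT" → prefix "A" already present; 7 new (G, G, A, G, G, T, T)
  "GGAT" → prefix "G" already present; 3 new (G, A, T)
Total nodes = 10 + 10 + 5 + 10 + 4 + 9 + 7 + 2 + 8 + 10 + 10 + 7 + 3 = 95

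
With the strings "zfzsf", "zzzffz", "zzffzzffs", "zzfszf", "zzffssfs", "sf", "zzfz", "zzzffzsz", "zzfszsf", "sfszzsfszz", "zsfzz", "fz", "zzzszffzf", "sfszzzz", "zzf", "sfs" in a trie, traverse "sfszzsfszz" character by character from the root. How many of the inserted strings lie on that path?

Walk "sfszzsfszz" from the root; an end-of-word marker is hit whenever a stored word is a prefix of "sfszzsfszz".
Prefixes of the query that are stored words: "sf", "sfs", "sfszzsfszz"
Count: 3

3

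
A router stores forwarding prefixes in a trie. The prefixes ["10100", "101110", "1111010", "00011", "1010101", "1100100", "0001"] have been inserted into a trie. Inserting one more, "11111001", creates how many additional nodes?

"1111" is already a path in the trie; the remaining "1001" must be added.
So 8 − 4 = 4 new nodes.

4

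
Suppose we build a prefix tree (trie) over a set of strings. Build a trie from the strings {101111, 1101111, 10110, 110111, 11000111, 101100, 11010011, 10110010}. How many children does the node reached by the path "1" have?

The children of the "1" node are the distinct next characters among strings starting with "1".
Distinct next characters after "1": 0, 1.
That node has 2 child edges.

2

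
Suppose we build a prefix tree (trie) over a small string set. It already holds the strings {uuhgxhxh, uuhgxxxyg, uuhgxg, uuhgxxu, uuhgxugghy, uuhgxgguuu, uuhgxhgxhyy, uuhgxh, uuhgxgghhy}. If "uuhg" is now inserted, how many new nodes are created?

"uuhg" is already a full path in the trie; only an end-marker is added.
No new nodes are needed: 0.

0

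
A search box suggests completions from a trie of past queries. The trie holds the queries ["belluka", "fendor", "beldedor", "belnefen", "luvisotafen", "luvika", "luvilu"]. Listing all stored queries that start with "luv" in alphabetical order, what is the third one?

luvisotafen

Words with prefix "luv", in lexicographic order: "luvika", "luvilu", "luvisotafen"
The 3rd is luvisotafen.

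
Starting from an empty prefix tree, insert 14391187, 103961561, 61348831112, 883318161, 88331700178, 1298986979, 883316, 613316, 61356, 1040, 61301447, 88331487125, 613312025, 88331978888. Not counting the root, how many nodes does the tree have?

80

Count nodes per top-level branch (shared prefixes stored once):
  '1'-branch (103961561, 1040, 1298986979, 14391187): 27 nodes
  '6'-branch (61301447, 613312025, 613316, 61348831112, 61356): 25 nodes
  '8'-branch (88331487125, 883316, 88331700178, 883318161, 88331978888): 28 nodes
Sum: 80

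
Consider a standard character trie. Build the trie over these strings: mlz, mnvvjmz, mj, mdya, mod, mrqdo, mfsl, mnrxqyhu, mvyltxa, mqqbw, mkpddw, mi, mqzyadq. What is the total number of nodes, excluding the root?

Count nodes per top-level branch (shared prefixes stored once):
  'm'-branch (mdya, mfsl, mi, mj, mkpddw, mlz, mnrxqyhu, mnvvjmz, mod, mqqbw, mqzyadq, mrqdo, mvyltxa): 49 nodes
Sum: 49

49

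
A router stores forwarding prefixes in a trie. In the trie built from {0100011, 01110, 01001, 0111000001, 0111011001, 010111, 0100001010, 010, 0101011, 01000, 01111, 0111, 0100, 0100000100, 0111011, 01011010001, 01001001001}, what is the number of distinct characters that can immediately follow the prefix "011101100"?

1

The children of the "011101100" node are the distinct next characters among strings starting with "011101100".
Characters that immediately follow "011101100" among the stored strings: {1}.
That node has 1 child edge.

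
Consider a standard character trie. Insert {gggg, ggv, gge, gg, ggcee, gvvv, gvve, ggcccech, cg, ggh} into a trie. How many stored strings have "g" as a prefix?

9

Filter for entries beginning with "g":
Words under "g": gg, ggcccech, ggcee, gge, gggg, ggh, ggv, gvve, gvvv
Count: 9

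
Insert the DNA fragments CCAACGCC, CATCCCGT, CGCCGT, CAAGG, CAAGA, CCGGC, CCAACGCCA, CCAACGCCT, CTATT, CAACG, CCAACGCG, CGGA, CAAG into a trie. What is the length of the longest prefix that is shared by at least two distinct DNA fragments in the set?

8

The deepest shared node is where two words last agree before diverging.
"CCAACGCC" and "CCAACGCCA" agree on "CCAACGCC" (8 characters) before diverging; nothing deeper is shared.
Longest shared-prefix length: 8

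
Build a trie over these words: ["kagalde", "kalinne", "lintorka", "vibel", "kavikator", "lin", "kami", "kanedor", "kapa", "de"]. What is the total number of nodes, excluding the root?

Insert word by word; a character creates a node only if that edge doesn't already exist:
  "kagalde" → 7 new (k, a, g, a, l, d, e)
  "kalinne" → prefix "ka" already present; 5 new (l, i, n, n, e)
  "lintorka" → 8 new (l, i, n, t, o, r, k, a)
  "vibel" → 5 new (v, i, b, e, l)
  "kavikator" → prefix "ka" already present; 7 new (v, i, k, a, t, o, r)
  "lin" → prefix "lin" already present; 0 new (none)
  "kami" → prefix "ka" already present; 2 new (m, i)
  "kanedor" → prefix "ka" already present; 5 new (n, e, d, o, r)
  "kapa" → prefix "ka" already present; 2 new (p, a)
  "de" → 2 new (d, e)
Total nodes = 7 + 5 + 8 + 5 + 7 + 0 + 2 + 5 + 2 + 2 = 43

43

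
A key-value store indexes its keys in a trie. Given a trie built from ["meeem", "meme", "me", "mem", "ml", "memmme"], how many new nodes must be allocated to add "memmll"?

2

Walking "memmll" from the root, the first 4 characters ("memm") follow existing edges; "l" is the first miss.
So 6 − 4 = 2 new nodes.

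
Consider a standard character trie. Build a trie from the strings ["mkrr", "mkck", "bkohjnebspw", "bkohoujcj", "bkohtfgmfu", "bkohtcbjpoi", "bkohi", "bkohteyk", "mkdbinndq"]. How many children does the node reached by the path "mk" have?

Follow the path "mk" to its node, then look at its outgoing edges.
Characters that immediately follow "mk" among the stored strings: {c, d, r}.
That node has 3 child edges.

3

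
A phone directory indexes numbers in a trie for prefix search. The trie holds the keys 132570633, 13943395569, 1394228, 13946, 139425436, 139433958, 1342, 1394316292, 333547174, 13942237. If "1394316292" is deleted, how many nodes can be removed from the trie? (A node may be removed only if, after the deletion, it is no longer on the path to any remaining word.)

Walk "1394316292" from the leaf back toward the root, removing each node that no remaining word uses.
The suffix "16292" (5 nodes) is used only by "1394316292"; the node for "13943" still has the child "3", so pruning stops there.
Nodes removed: 5

5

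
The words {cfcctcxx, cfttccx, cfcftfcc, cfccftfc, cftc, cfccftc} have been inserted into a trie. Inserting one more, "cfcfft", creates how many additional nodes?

2

"cfcf" is already a path in the trie; the remaining "ft" must be added.
So 6 − 4 = 2 new nodes.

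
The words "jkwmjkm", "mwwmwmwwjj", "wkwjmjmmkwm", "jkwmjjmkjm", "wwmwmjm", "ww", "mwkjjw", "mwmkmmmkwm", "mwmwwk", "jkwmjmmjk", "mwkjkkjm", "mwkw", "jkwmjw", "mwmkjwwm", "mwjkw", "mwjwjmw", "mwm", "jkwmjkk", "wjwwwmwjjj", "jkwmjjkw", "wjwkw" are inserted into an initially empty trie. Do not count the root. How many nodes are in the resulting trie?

89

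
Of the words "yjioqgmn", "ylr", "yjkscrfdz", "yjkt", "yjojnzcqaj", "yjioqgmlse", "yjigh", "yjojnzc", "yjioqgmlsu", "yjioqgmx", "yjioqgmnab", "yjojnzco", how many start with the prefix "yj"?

11

Traverse to the node for "yj", then collect every word in that subtree.
Words under "yj": yjigh, yjioqgmlse, yjioqgmlsu, yjioqgmn, yjioqgmnab, yjioqgmx, yjkscrfdz, yjkt, yjojnzc, yjojnzco, yjojnzcqaj
Count: 11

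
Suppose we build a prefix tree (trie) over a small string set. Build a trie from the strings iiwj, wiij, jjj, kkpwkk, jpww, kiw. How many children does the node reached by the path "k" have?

2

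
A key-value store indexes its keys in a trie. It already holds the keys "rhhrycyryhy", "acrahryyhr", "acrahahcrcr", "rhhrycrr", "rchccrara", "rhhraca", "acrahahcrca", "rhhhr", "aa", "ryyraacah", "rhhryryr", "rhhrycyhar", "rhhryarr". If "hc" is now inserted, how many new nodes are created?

2

No existing word starts with "h", so every character of "hc" needs a new node.
2 − 0 = 2 new nodes.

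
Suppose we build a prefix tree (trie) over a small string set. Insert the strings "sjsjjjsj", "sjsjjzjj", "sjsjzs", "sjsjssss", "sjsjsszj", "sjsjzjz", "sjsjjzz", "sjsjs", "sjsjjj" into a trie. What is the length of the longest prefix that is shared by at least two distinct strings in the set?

6

Look for the deepest trie node that still has at least two words in its subtree.
e.g. "sjsjjj" and "sjsjjjsj" share the prefix "sjsjjj" of length 6; no pair shares a longer one.
Longest shared-prefix length: 6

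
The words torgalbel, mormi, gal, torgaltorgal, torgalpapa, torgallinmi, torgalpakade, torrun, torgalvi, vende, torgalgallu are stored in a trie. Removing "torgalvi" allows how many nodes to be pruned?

2

Walk "torgalvi" from the leaf back toward the root, removing each node that no remaining word uses.
The suffix "vi" (2 nodes) is used only by "torgalvi"; the node for "torgal" still has the child "b", so pruning stops there.
Nodes removed: 2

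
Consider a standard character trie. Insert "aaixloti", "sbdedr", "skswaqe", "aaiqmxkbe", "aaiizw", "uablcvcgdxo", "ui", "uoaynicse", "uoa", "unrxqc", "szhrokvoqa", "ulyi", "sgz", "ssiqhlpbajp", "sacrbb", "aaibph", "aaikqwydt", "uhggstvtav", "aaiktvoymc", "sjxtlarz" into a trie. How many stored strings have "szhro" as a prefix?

1

Traverse to the node for "szhro", then collect every word in that subtree.
Words under "szhro": szhrokvoqa
Count: 1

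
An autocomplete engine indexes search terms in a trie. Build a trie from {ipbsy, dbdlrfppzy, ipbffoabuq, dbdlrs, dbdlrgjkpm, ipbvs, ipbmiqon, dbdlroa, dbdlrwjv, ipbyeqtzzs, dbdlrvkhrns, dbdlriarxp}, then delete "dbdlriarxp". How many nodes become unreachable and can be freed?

5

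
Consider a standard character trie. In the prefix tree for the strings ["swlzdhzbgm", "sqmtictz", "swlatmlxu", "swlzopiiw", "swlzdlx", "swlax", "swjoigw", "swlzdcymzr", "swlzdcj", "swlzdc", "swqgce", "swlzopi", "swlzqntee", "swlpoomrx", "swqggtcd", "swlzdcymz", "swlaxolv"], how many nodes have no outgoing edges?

13

Leaves are exactly the stored words that no other stored word extends.
Those words: "sqmtictz", "swjoigw", "swlatmlxu", "swlaxolv", "swlpoomrx", "swlzdcj", "swlzdcymzr", "swlzdhzbgm", "swlzdlx", "swlzopiiw", "swlzqntee", "swqgce", "swqggtcd"
Leaf count: 13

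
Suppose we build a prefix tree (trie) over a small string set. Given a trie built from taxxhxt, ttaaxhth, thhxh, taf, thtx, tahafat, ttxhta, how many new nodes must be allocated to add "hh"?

Nothing in the trie begins with "h"; the whole of "hh" is new.
2 − 0 = 2 new nodes.

2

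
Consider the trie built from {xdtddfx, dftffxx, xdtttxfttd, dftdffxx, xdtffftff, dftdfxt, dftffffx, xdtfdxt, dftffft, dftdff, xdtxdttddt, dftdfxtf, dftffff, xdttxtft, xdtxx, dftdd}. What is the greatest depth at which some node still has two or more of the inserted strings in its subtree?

7

Equivalently: take the maximum, over all pairs, of their longest common prefix length.
"dftdfxt" and "dftdfxtf" agree on "dftdfxt" (7 characters) before diverging; nothing deeper is shared.
Longest shared-prefix length: 7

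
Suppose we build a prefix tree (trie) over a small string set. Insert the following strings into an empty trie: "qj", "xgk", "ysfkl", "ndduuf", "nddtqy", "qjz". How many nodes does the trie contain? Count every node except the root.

20

Trie structure (* marks end of a word):
(root)
├─ n
│  └─ d
│     └─ d
│        ├─ t
│        │  └─ q
│        │     └─ y *
│        └─ u
│           └─ u
│              └─ f *
├─ q
│  └─ j *
│     └─ z *
├─ x
│  └─ g
│     └─ k *
└─ y
   └─ s
      └─ f
         └─ k
            └─ l *
Counting every labelled node above: 20.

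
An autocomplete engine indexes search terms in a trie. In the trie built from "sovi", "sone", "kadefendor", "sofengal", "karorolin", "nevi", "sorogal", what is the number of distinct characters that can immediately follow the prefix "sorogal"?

The children of the "sorogal" node are the distinct next characters among strings starting with "sorogal".
No stored string extends past "sorogal".
That node has 0 child edges.

0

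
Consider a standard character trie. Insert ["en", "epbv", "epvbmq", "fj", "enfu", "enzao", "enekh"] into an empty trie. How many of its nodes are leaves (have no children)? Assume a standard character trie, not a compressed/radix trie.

6

A leaf is a node with no children — equivalently, the end of a word that is not a proper prefix of any other stored word.
Those words: "enekh", "enfu", "enzao", "epbv", "epvbmq", "fj"
Leaf count: 6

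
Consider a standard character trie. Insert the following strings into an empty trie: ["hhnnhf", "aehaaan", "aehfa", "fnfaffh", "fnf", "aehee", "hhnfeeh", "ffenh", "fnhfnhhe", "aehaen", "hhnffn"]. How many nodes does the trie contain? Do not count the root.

42

Trace insertions, counting only characters that open a new branch:
  "hhnnhf" → 6 new (h, h, n, n, h, f)
  "aehaaan" → 7 new (a, e, h, a, a, a, n)
  "aehfa" → prefix "aeh" already present; 2 new (f, a)
  "fnfaffh" → 7 new (f, n, f, a, f, f, h)
  "fnf" → prefix "fnf" already present; 0 new (none)
  "aehee" → prefix "aeh" already present; 2 new (e, e)
  "hhnfeeh" → prefix "hhn" already present; 4 new (f, e, e, h)
  "ffenh" → prefix "f" already present; 4 new (f, e, n, h)
  "fnhfnhhe" → prefix "fn" already present; 6 new (h, f, n, h, h, e)
  "aehaen" → prefix "aeha" already present; 2 new (e, n)
  "hhnffn" → prefix "hhnf" already present; 2 new (f, n)
Total nodes = 6 + 7 + 2 + 7 + 0 + 2 + 4 + 4 + 6 + 2 + 2 = 42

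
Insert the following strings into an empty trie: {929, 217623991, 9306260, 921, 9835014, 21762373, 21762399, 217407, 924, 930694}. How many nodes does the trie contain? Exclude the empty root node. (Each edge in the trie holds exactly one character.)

33

Count nodes per top-level branch (shared prefixes stored once):
  '2'-branch (217407, 21762373, 21762399, 217623991): 14 nodes
  '9'-branch (921, 924, 929, 9306260, 930694, 9835014): 19 nodes
Sum: 33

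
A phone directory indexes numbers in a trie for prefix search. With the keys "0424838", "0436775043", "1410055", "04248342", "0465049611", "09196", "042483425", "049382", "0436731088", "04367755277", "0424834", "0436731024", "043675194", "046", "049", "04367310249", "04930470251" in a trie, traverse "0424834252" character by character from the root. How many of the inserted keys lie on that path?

3

Check each prefix of "0424834252" against the stored set — each match is an end-marker on the path.
Prefixes of the query that are stored words: "0424834", "04248342", "042483425"
Count: 3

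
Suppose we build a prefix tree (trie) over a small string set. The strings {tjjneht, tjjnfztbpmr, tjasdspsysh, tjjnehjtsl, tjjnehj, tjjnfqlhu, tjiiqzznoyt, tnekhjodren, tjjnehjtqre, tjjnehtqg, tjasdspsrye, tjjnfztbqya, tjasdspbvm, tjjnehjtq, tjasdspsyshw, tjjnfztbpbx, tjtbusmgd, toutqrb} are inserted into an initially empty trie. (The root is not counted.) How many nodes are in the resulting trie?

For each word, the new-node count is its length minus the longest prefix already in the trie:
  "tjjneht" → 7 new (t, j, j, n, e, h, t)
  "tjjnfztbpmr" → prefix "tjjn" already present; 7 new (f, z, t, b, p, m, r)
  "tjasdspsysh" → prefix "tj" already present; 9 new (a, s, d, s, p, s, y, s, h)
  "tjjnehjtsl" → prefix "tjjneh" already present; 4 new (j, t, s, l)
  "tjjnehj" → prefix "tjjnehj" already present; 0 new (none)
  "tjjnfqlhu" → prefix "tjjnf" already present; 4 new (q, l, h, u)
  "tjiiqzznoyt" → prefix "tj" already present; 9 new (i, i, q, z, z, n, o, y, t)
  "tnekhjodren" → prefix "t" already present; 10 new (n, e, k, h, j, o, d, r, e, n)
  "tjjnehjtqre" → prefix "tjjnehjt" already present; 3 new (q, r, e)
  "tjjnehtqg" → prefix "tjjneht" already present; 2 new (q, g)
  "tjasdspsrye" → prefix "tjasdsps" already present; 3 new (r, y, e)
  "tjjnfztbqya" → prefix "tjjnfztb" already present; 3 new (q, y, a)
  "tjasdspbvm" → prefix "tjasdsp" already present; 3 new (b, v, m)
  "tjjnehjtq" → prefix "tjjnehjtq" already present; 0 new (none)
  "tjasdspsyshw" → prefix "tjasdspsysh" already present; 1 new (w)
  "tjjnfztbpbx" → prefix "tjjnfztbp" already present; 2 new (b, x)
  "tjtbusmgd" → prefix "tj" already present; 7 new (t, b, u, s, m, g, d)
  "toutqrb" → prefix "t" already present; 6 new (o, u, t, q, r, b)
Total nodes = 7 + 7 + 9 + 4 + 0 + 4 + 9 + 10 + 3 + 2 + 3 + 3 + 3 + 0 + 1 + 2 + 7 + 6 = 80

80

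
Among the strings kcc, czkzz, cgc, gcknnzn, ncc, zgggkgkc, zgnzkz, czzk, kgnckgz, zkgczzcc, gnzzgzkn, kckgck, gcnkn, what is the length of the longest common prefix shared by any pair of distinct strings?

2

The deepest shared node is where two words last agree before diverging.
e.g. "czkzz" and "czzk" share the prefix "cz" of length 2; no pair shares a longer one.
Longest shared-prefix length: 2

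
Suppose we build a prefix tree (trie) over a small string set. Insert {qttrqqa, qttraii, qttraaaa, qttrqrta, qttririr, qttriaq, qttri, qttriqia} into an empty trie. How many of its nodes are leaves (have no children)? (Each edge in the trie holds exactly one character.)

Leaves are exactly the stored words that no other stored word extends.
Those words: "qttraaaa", "qttraii", "qttriaq", "qttriqia", "qttririr", "qttrqqa", "qttrqrta"
Leaf count: 7

7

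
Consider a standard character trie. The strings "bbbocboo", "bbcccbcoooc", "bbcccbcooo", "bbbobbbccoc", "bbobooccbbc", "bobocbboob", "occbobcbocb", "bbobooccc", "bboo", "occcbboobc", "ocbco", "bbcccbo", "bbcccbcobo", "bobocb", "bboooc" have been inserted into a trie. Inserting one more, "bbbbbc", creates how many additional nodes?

3

The longest prefix of "bbbbbc" already in the trie is "bbb" (length 3).
Each of the 3 remaining characters creates one node.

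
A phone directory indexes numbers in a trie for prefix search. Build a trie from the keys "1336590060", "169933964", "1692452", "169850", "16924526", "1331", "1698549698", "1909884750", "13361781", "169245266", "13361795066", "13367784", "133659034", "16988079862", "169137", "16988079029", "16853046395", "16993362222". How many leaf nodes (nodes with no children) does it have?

Leaves are exactly the stored words that no other stored word extends.
Those words: "1331", "13361781", "13361795066", "1336590060", "133659034", "13367784", "16853046395", "169137", "169245266", "169850", "1698549698", "16988079029", "16988079862", "16993362222", "169933964", "1909884750"
Leaf count: 16

16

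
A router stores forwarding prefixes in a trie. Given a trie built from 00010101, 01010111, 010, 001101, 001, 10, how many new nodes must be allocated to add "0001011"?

1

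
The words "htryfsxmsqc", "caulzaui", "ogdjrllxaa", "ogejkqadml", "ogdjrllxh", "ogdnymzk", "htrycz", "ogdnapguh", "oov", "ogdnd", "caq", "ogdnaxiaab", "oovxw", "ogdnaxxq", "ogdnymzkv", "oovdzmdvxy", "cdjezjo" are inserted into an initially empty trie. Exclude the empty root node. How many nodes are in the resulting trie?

77

For each word, the new-node count is its length minus the longest prefix already in the trie:
  "htryfsxmsqc" → 11 new (h, t, r, y, f, s, x, m, s, q, c)
  "caulzaui" → 8 new (c, a, u, l, z, a, u, i)
  "ogdjrllxaa" → 10 new (o, g, d, j, r, l, l, x, a, a)
  "ogejkqadml" → prefix "og" already present; 8 new (e, j, k, q, a, d, m, l)
  "ogdjrllxh" → prefix "ogdjrllx" already present; 1 new (h)
  "ogdnymzk" → prefix "ogd" already present; 5 new (n, y, m, z, k)
  "htrycz" → prefix "htry" already present; 2 new (c, z)
  "ogdnapguh" → prefix "ogdn" already present; 5 new (a, p, g, u, h)
  "oov" → prefix "o" already present; 2 new (o, v)
  "ogdnd" → prefix "ogdn" already present; 1 new (d)
  "caq" → prefix "ca" already present; 1 new (q)
  "ogdnaxiaab" → prefix "ogdna" already present; 5 new (x, i, a, a, b)
  "oovxw" → prefix "oov" already present; 2 new (x, w)
  "ogdnaxxq" → prefix "ogdnax" already present; 2 new (x, q)
  "ogdnymzkv" → prefix "ogdnymzk" already present; 1 new (v)
  "oovdzmdvxy" → prefix "oov" already present; 7 new (d, z, m, d, v, x, y)
  "cdjezjo" → prefix "c" already present; 6 new (d, j, e, z, j, o)
Total nodes = 11 + 8 + 10 + 8 + 1 + 5 + 2 + 5 + 2 + 1 + 1 + 5 + 2 + 2 + 1 + 7 + 6 = 77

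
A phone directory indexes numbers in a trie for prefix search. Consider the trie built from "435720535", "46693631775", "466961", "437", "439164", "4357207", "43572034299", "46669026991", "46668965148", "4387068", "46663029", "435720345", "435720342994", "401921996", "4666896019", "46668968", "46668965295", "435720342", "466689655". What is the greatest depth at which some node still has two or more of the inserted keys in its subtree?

11

Look for the deepest trie node that still has at least two words in its subtree.
"43572034299" and "435720342994" agree on "43572034299" (11 characters) before diverging; nothing deeper is shared.
Longest shared-prefix length: 11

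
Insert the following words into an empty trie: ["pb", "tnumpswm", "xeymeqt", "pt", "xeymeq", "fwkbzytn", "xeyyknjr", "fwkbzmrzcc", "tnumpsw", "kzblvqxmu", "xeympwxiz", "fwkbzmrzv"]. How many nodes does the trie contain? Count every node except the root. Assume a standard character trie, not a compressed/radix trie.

Trace insertions, counting only characters that open a new branch:
  "pb" → 2 new (p, b)
  "tnumpswm" → 8 new (t, n, u, m, p, s, w, m)
  "xeymeqt" → 7 new (x, e, y, m, e, q, t)
  "pt" → prefix "p" already present; 1 new (t)
  "xeymeq" → prefix "xeymeq" already present; 0 new (none)
  "fwkbzytn" → 8 new (f, w, k, b, z, y, t, n)
  "xeyyknjr" → prefix "xey" already present; 5 new (y, k, n, j, r)
  "fwkbzmrzcc" → prefix "fwkbz" already present; 5 new (m, r, z, c, c)
  "tnumpsw" → prefix "tnumpsw" already present; 0 new (none)
  "kzblvqxmu" → 9 new (k, z, b, l, v, q, x, m, u)
  "xeympwxiz" → prefix "xeym" already present; 5 new (p, w, x, i, z)
  "fwkbzmrzv" → prefix "fwkbzmrz" already present; 1 new (v)
Total nodes = 2 + 8 + 7 + 1 + 0 + 8 + 5 + 5 + 0 + 9 + 5 + 1 = 51

51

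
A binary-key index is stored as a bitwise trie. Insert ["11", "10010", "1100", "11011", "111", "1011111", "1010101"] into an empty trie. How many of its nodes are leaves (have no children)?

6

A leaf is a node with no children — equivalently, the end of a word that is not a proper prefix of any other stored word.
Those words: "10010", "1010101", "1011111", "1100", "11011", "111"
Leaf count: 6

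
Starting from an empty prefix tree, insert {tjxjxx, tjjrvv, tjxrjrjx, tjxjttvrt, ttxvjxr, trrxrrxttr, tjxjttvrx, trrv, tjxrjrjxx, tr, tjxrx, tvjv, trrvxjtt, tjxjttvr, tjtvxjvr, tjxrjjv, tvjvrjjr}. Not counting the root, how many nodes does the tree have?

58

Insert word by word; a character creates a node only if that edge doesn't already exist:
  "tjxjxx" → 6 new (t, j, x, j, x, x)
  "tjjrvv" → prefix "tj" already present; 4 new (j, r, v, v)
  "tjxrjrjx" → prefix "tjx" already present; 5 new (r, j, r, j, x)
  "tjxjttvrt" → prefix "tjxj" already present; 5 new (t, t, v, r, t)
  "ttxvjxr" → prefix "t" already present; 6 new (t, x, v, j, x, r)
  "trrxrrxttr" → prefix "t" already present; 9 new (r, r, x, r, r, x, t, t, r)
  "tjxjttvrx" → prefix "tjxjttvr" already present; 1 new (x)
  "trrv" → prefix "trr" already present; 1 new (v)
  "tjxrjrjxx" → prefix "tjxrjrjx" already present; 1 new (x)
  "tr" → prefix "tr" already present; 0 new (none)
  "tjxrx" → prefix "tjxr" already present; 1 new (x)
  "tvjv" → prefix "t" already present; 3 new (v, j, v)
  "trrvxjtt" → prefix "trrv" already present; 4 new (x, j, t, t)
  "tjxjttvr" → prefix "tjxjttvr" already present; 0 new (none)
  "tjtvxjvr" → prefix "tj" already present; 6 new (t, v, x, j, v, r)
  "tjxrjjv" → prefix "tjxrj" already present; 2 new (j, v)
  "tvjvrjjr" → prefix "tvjv" already present; 4 new (r, j, j, r)
Total nodes = 6 + 4 + 5 + 5 + 6 + 9 + 1 + 1 + 1 + 0 + 1 + 3 + 4 + 0 + 6 + 2 + 4 = 58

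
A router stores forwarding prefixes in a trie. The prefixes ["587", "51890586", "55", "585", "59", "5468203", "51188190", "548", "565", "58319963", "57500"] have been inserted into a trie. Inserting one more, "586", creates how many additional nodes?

1

"58" is already a path in the trie; the remaining "6" must be added.
So 3 − 2 = 1 new nodes.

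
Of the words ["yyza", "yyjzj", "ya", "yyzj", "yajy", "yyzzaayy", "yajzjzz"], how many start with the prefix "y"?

7

Filter for entries beginning with "y":
Matches: "ya", "yajy", "yajzjzz", "yyjzj", "yyza", "yyzj", "yyzzaayy"
Count: 7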